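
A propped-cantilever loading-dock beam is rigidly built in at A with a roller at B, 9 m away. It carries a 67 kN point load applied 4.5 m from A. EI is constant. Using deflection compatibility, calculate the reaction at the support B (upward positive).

R_B = 20.94 kN

Choose R_B as the redundant. The primary structure is the cantilever fixed at A.
Deflection at B on the released cantilever, summing each load's contribution:
  point load 67 at a = 4.5: Pa²(3L − a)/(6EI) = 5088/EI
Tip deflection under a unit load at B: L³/(3EI) = 243/EI.
The prop prevents deflection at B: R_B = δ_0/δ_{BB} = 5088/243 = 20.94 kN.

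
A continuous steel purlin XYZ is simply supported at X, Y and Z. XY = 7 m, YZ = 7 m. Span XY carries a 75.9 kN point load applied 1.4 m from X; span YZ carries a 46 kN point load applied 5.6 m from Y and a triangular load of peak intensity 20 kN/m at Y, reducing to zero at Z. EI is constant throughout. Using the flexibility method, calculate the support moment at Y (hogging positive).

Take M_Y as the redundant. Released structure: two simple spans XY and YZ with a hinge at Y.
End slopes at the hinge Y, treating each span as simply supported:
  span XY: point load 75.9 at a = 1.4: Pab(L + a)/(6LEI) = 119/EI
  span YZ: point load 46 at a = 5.6: Pab(L + b)/(6LEI) = 72.13/EI
  span YZ: triangular load, peak 20: w₀L³/(45EI) = 152.4/EI
  relative rotation θ_0 = (119 + 224.6)/EI = 343.6/EI
A unit hogging moment at Y produces rotation L₁/(3EI) + L₂/(3EI) = 4.667/EI.
Compatibility: M_Y·(L₁+L₂)/(3EI) = θ_0, giving M_Y = 73.63 kN·m (hogging).

M_Y = 73.63 kN·m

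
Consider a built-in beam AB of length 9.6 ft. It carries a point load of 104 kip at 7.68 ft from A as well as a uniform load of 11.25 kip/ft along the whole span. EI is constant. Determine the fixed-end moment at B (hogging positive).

Release both end moments; the primary structure is a simply-supported span AB with redundants M_A and M_B.
End rotations of the released simple span under the applied load (×1/EI):
  at A: point load 104 at a = 7.68: Pab(L + b)/(6LEI) = 306.7/EI
  at B: point load 104 at a = 7.68: Pab(L + a)/(6LEI) = 460.1/EI
  at A: UDL 11.25: wL³/(24EI) = 414.7/EI
  at B: UDL 11.25: wL³/(24EI) = 414.7/EI
  θ_A0 = 721.4/EI,  θ_B0 = 874.8/EI
Flexibility coefficients: a unit moment at one end gives L/(3EI) there and L/(6EI) at the far end, so f₁₁ = f₂₂ = 3.2/EI and f₁₂ = f₂₁ = 1.6/EI.
Compatibility — zero rotation at each built-in end:
  3.2 M_A + 1.6 M_B = 721.4
  1.6 M_A + 3.2 M_B = 874.8
Solving the pair gives M_A = 118.3 kip·ft and M_B = 214.2 kip·ft (hogging).

M_B = 214.2 kip·ft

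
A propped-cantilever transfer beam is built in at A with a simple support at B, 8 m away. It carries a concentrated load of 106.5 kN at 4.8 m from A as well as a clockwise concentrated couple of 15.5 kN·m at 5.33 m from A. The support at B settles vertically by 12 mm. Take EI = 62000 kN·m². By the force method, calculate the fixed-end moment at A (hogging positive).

Choose R_B as the redundant. The primary structure is the cantilever fixed at A.
Downward deflection at the released point B due to the loads:
  point load 106.5 at a = 4.8: Pa²(3L − a)/(6EI) = 7852/EI
  clockwise couple 15.5 at a = 5.33: M₀a(2L − a)/(2EI) = 440.8/EI
  δ_0 = 8293/EI
Tip deflection under a unit load at B: L³/(3EI) = 170.7/EI.
With EI = 62000 kN·m²: δ_0 = 0.13375 m and δ_{BB} = 0.002753 m/kN.
Compatibility — the beam at B must follow the support down by 0.012 m: δ_0 − R_B·δ_{BB} = 0.012, so R_B = (0.13375 − 0.012)/0.002753 = 44.23 kN.
Moment equilibrium about A: M_A = Σ(load moments about A) − R_B·L = 526.7 − 44.23×8 = 172.9 kN·m.

M_A = 172.9 kN·m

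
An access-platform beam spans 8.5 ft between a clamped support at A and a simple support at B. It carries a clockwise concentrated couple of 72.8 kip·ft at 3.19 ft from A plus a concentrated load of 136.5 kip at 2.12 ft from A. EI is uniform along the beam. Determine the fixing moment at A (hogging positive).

M_A = 196.3 kip·ft

Take the reaction at B as the redundant and release it; the primary structure is a cantilever fixed at A.
Deflection at B on the released cantilever, summing each load's contribution:
  clockwise couple 72.8 at a = 3.19: M₀a(2L − a)/(2EI) = 1604/EI
  point load 136.5 at a = 2.12: Pa²(3L − a)/(6EI) = 2391/EI
  δ_0 = 3994/EI
Flexibility coefficient — unit upward force at B: δ_{BB} = L³/(3EI) = 204.7/EI.
The prop prevents deflection at B: R_B = δ_0/δ_{BB} = 3994/204.7 = 19.51 kip.
Moment equilibrium about A: M_A = Σ(load moments about A) − R_B·L = 362.2 − 19.51×8.5 = 196.3 kip·ft.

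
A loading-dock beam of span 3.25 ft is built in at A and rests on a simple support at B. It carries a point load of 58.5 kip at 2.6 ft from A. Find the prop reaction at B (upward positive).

Release the roller at B. Primary structure: cantilever fixed at A.
Free-end deflection of the primary structure under the applied loading (downward +):
  point load 58.5 at a = 2.6: Pa²(3L − a)/(6EI) = 471.3/EI
Flexibility coefficient — unit upward force at B: δ_{BB} = L³/(3EI) = 11.44/EI.
The prop prevents deflection at B: R_B = δ_0/δ_{BB} = 471.3/11.44 = 41.18 kip.

R_B = 41.18 kip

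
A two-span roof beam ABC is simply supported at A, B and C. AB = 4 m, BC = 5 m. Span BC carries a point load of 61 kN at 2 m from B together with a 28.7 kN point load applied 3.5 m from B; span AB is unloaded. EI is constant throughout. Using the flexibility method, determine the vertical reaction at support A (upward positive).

Release continuity at B by inserting a hinge; the redundant is the internal moment M_B. The primary structure is two simply-supported spans AB and BC.
End slopes at the hinge B, treating each span as simply supported:
  span BC: point load 61 at a = 2: Pab(L + b)/(6LEI) = 97.6/EI
  span BC: point load 28.7 at a = 3.5: Pab(L + b)/(6LEI) = 32.65/EI
  relative rotation θ_0 = (0 + 130.2)/EI = 130.2/EI
A unit hogging moment at B produces rotation L₁/(3EI) + L₂/(3EI) = 3/EI.
Compatibility: M_B·(L₁+L₂)/(3EI) = θ_0, giving M_B = 43.42 kN·m (hogging).
Span AB, ΣM about A with M_B applied at B: R_B^{AB}·4 = 0 + 43.42, so R_B^{AB} = 10.85 kN and R_A = 0 − 10.85 = -10.85 kN.

R_A = -10.85 kN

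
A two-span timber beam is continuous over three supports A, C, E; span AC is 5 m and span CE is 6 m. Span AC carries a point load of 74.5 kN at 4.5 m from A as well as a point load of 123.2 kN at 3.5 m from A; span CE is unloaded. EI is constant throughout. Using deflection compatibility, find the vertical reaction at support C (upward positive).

Insert a hinge at C; M_C is the redundant, and each span becomes simply supported.
Discontinuity in slope at C on the released structure — sum the simple-span end rotations:
  span AC: point load 74.5 at a = 4.5: Pab(L + a)/(6LEI) = 53.08/EI
  span AC: point load 123.2 at a = 3.5: Pab(L + a)/(6LEI) = 183.3/EI
  relative rotation θ_0 = (236.3 + 0)/EI = 236.3/EI
A unit hogging moment at C produces rotation L₁/(3EI) + L₂/(3EI) = 3.667/EI.
Slope continuity at C: θ_0 = M_C·3.667/EI, so M_C = 236.3/3.667 = 64.46 kN·m (hogging).
Span AC, ΣM about A with M_C applied at C: R_C^{AC}·5 = 766.5 + 64.46, so R_C^{AC} = 166.2 kN and R_A = 197.7 − 166.2 = 31.52 kN.
Span CE, ΣM about E: R_C^{CE}·6 = 0 + 64.46, so R_C^{CE} = 10.74 kN and R_E = 0 − 10.74 = -10.74 kN.
R_C = 166.2 + 10.74 = 176.9 kN.

R_C = 176.9 kN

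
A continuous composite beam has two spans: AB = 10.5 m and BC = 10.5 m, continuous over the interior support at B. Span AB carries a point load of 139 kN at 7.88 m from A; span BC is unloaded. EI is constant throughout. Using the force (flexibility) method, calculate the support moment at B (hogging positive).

Release continuity at B by inserting a hinge; the redundant is the internal moment M_B. The primary structure is two simply-supported spans AB and BC.
End slopes at the hinge B, treating each span as simply supported:
  span AB: point load 139 at a = 7.88: Pab(L + a)/(6LEI) = 837.2/EI
  relative rotation θ_0 = (837.2 + 0)/EI = 837.2/EI
A unit hogging moment at B produces rotation L₁/(3EI) + L₂/(3EI) = 7/EI.
Slope continuity at B: θ_0 = M_B·7/EI, so M_B = 837.2/7 = 119.6 kN·m (hogging).

M_B = 119.6 kN·m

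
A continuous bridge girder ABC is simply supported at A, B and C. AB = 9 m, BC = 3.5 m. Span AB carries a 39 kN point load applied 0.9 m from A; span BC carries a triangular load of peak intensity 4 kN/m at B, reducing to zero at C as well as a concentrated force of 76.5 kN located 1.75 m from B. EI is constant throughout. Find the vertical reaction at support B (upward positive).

R_B = 57.72 kN

Take M_B as the redundant. Released structure: two simple spans AB and BC with a hinge at B.
Rotations at B on the released spans (each span's end-slope, ×1/EI):
  span AB: point load 39 at a = 0.9: Pab(L + a)/(6LEI) = 52.12/EI
  span BC: triangular load, peak 4: w₀L³/(45EI) = 3.811/EI
  span BC: point load 76.5 at a = 1.75: Pab(L + b)/(6LEI) = 58.57/EI
  relative rotation θ_0 = (52.12 + 62.38)/EI = 114.5/EI
A unit hogging moment at B produces rotation L₁/(3EI) + L₂/(3EI) = 4.167/EI.
Slope continuity at B: θ_0 = M_B·4.167/EI, so M_B = 114.5/4.167 = 27.48 kN·m (hogging).
Span AB, ΣM about A with M_B applied at B: R_B^{AB}·9 = 35.1 + 27.48, so R_B^{AB} = 6.953 kN and R_A = 39 − 6.953 = 32.05 kN.
Span BC, ΣM about C: R_B^{BC}·3.5 = 150.2 + 27.48, so R_B^{BC} = 50.77 kN and R_C = 83.5 − 50.77 = 32.73 kN.
R_B = 6.953 + 50.77 = 57.72 kN.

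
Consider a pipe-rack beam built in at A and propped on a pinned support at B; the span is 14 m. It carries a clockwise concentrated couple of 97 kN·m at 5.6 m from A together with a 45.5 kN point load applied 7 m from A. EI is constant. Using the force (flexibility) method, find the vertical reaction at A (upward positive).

Remove the prop at B; the released (primary) structure is a cantilever built in at A.
Primary-structure tip deflection at B by superposition:
  clockwise couple 97 at a = 5.6: M₀a(2L − a)/(2EI) = 6084/EI
  point load 45.5 at a = 7: Pa²(3L − a)/(6EI) = 13005/EI
  δ_0 = 19089/EI
Flexibility coefficient — unit upward force at B: δ_{BB} = L³/(3EI) = 914.7/EI.
Compatibility at B: δ_0 − R_B·δ_{BB} = 0, so R_B = 19089/914.7 = 20.87 kN.
Vertical equilibrium: R_A = ΣP − R_B = 45.5 − 20.87 = 24.63 kN.

R_A = 24.63 kN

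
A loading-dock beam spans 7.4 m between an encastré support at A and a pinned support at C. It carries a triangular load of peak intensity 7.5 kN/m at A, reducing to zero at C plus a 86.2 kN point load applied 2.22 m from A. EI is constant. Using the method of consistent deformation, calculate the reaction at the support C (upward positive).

R_C = 16.02 kN

Choose R_C as the redundant. The primary structure is the cantilever fixed at A.
Downward deflection at the released point C due to the loads:
  triangular load, peak 7.5 at the fixed end: w₀L⁴/(30EI) = 749.7/EI
  point load 86.2 at a = 2.22: Pa²(3L − a)/(6EI) = 1415/EI
  δ_0 = 2164/EI
Flexibility coefficient — unit upward force at C: δ_{CC} = L³/(3EI) = 135.1/EI.
Compatibility at C: δ_0 − R_C·δ_{CC} = 0, so R_C = 2164/135.1 = 16.02 kN.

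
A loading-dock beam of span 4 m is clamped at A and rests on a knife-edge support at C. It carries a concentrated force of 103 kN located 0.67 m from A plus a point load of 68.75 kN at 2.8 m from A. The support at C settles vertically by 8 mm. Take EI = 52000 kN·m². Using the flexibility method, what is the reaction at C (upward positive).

Release the roller at C. Primary structure: cantilever fixed at A.
Downward deflection at the released point C due to the loads:
  point load 103 at a = 0.67: Pa²(3L − a)/(6EI) = 87.31/EI
  point load 68.75 at a = 2.8: Pa²(3L − a)/(6EI) = 826.5/EI
  δ_0 = 913.8/EI
Tip deflection under a unit load at C: L³/(3EI) = 21.33/EI.
With EI = 52000 kN·m²: δ_0 = 0.017573 m and δ_{CC} = 0.00041 m/kN.
Compatibility — the beam at C must follow the support down by 0.008 m: δ_0 − R_C·δ_{CC} = 0.008, so R_C = (0.017573 − 0.008)/0.00041 = 23.33 kN.

R_C = 23.33 kN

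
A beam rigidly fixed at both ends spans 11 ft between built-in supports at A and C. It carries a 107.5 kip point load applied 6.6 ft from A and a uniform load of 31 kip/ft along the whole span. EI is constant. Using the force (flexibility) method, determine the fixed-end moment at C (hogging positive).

M_C = 482.9 kip·ft

Release both end moments; the primary structure is a simply-supported span AC with redundants M_A and M_C.
Simple-span end rotations at A and C under the given loads:
  at A: point load 107.5 at a = 6.6: Pab(L + b)/(6LEI) = 728.4/EI
  at C: point load 107.5 at a = 6.6: Pab(L + a)/(6LEI) = 832.5/EI
  at A: UDL 31: wL³/(24EI) = 1719/EI
  at C: UDL 31: wL³/(24EI) = 1719/EI
  θ_A0 = 2448/EI,  θ_C0 = 2552/EI
Flexibility coefficients: a unit moment at one end gives L/(3EI) there and L/(6EI) at the far end, so f₁₁ = f₂₂ = 3.667/EI and f₁₂ = f₂₁ = 1.833/EI.
Compatibility — zero rotation at each built-in end:
  3.667 M_A + 1.833 M_C = 2448
  1.833 M_A + 3.667 M_C = 2552
Solving the pair gives M_A = 426.1 kip·ft and M_C = 482.9 kip·ft (hogging).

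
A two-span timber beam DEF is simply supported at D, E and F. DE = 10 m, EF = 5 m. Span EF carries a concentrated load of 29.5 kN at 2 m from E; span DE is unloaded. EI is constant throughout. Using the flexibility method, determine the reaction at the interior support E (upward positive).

Release continuity at E by inserting a hinge; the redundant is the internal moment M_E. The primary structure is two simply-supported spans DE and EF.
Discontinuity in slope at E on the released structure — sum the simple-span end rotations:
  span EF: point load 29.5 at a = 2: Pab(L + b)/(6LEI) = 47.2/EI
  relative rotation θ_0 = (0 + 47.2)/EI = 47.2/EI
A unit hogging moment at E produces rotation L₁/(3EI) + L₂/(3EI) = 5/EI.
Compatibility: M_E·(L₁+L₂)/(3EI) = θ_0, giving M_E = 9.44 kN·m (hogging).
Span DE, ΣM about D with M_E applied at E: R_E^{DE}·10 = 0 + 9.44, so R_E^{DE} = 0.944 kN and R_D = 0 − 0.944 = -0.944 kN.
Span EF, ΣM about F: R_E^{EF}·5 = 88.5 + 9.44, so R_E^{EF} = 19.59 kN and R_F = 29.5 − 19.59 = 9.912 kN.
R_E = 0.944 + 19.59 = 20.53 kN.

R_E = 20.53 kN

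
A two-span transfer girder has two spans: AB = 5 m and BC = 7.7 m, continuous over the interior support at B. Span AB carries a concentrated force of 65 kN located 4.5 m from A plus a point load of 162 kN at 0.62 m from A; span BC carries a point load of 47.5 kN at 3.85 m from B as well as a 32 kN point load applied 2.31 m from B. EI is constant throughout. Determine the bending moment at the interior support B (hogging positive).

Take M_B as the redundant. Released structure: two simple spans AB and BC with a hinge at B.
Discontinuity in slope at B on the released structure — sum the simple-span end rotations:
  span AB: point load 65 at a = 4.5: Pab(L + a)/(6LEI) = 46.31/EI
  span AB: point load 162 at a = 0.62: Pab(L + a)/(6LEI) = 82.41/EI
  span BC: point load 47.5 at a = 3.85: Pab(L + b)/(6LEI) = 176/EI
  span BC: point load 32 at a = 2.31: Pab(L + b)/(6LEI) = 112.9/EI
  relative rotation θ_0 = (128.7 + 288.9)/EI = 417.6/EI
A unit hogging moment at B produces rotation L₁/(3EI) + L₂/(3EI) = 4.233/EI.
Compatibility: M_B·(L₁+L₂)/(3EI) = θ_0, giving M_B = 98.65 kN·m (hogging).

M_B = 98.65 kN·m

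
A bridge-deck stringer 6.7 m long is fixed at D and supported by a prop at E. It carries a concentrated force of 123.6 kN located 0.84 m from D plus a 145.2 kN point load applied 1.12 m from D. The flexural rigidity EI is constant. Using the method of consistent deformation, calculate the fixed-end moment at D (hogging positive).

M_D = 209.2 kN·m

Release the roller at E. Primary structure: cantilever fixed at D.
Primary-structure tip deflection at E by superposition:
  point load 123.6 at a = 0.84: Pa²(3L − a)/(6EI) = 280/EI
  point load 145.2 at a = 1.12: Pa²(3L − a)/(6EI) = 576.2/EI
  δ_0 = 856.1/EI
Flexibility coefficient — unit upward force at E: δ_{EE} = L³/(3EI) = 100.3/EI.
Compatibility at E: δ_0 − R_E·δ_{EE} = 0, so R_E = 856.1/100.3 = 8.539 kN.
Moment equilibrium about D: M_D = Σ(load moments about D) − R_E·L = 266.4 − 8.539×6.7 = 209.2 kN·m.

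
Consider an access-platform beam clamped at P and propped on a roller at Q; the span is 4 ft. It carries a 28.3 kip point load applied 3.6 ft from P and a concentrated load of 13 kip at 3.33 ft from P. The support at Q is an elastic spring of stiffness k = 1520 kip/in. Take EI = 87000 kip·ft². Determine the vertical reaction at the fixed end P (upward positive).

R_P = 13.65 kip

Take the reaction at Q as the redundant and release it; the primary structure is a cantilever fixed at P.
Free-end deflection of the primary structure under the applied loading (downward +):
  point load 28.3 at a = 3.6: Pa²(3L − a)/(6EI) = 513.5/EI
  point load 13 at a = 3.33: Pa²(3L − a)/(6EI) = 208.3/EI
  δ_0 = 721.8/EI
Tip deflection under a unit load at Q: L³/(3EI) = 21.33/EI.
With EI = 87000 kip·ft²: δ_0 = 0.008296 ft and δ_{QQ} = 0.000245 ft/kip.
Compatibility — the spring shortens by R_Q/k under the reaction it provides: δ_0 − R_Q·δ_{QQ} = R_Q/k. With 1/k = 1/(1520×12) ft/kip = 0.000055 ft/kip, R_Q = δ_0 / (δ_{QQ} + 1/k) = 0.008296 / (0.000245 + 0.000055) = 27.65 kip.
Vertical equilibrium: R_P = ΣP − R_Q = 41.3 − 27.65 = 13.65 kip.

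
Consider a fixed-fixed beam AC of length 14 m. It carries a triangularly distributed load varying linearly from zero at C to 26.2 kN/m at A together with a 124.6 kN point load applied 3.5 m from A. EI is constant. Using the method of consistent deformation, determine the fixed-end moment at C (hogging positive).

Release both end moments; the primary structure is a simply-supported span AC with redundants M_A and M_C.
On the primary (simply-supported) span, the end slopes from the loading are:
  at A: triangular load, peak 26.2: w₀L³/(45EI) = 1598/EI
  at C: triangular load, peak 26.2: 7w₀L³/(360EI) = 1398/EI
  at A: point load 124.6 at a = 3.5: Pab(L + b)/(6LEI) = 1336/EI
  at C: point load 124.6 at a = 3.5: Pab(L + a)/(6LEI) = 954/EI
  θ_A0 = 2933/EI,  θ_C0 = 2352/EI
Flexibility coefficients: a unit moment at one end gives L/(3EI) there and L/(6EI) at the far end, so f₁₁ = f₂₂ = 4.667/EI and f₁₂ = f₂₁ = 2.333/EI.
Compatibility — zero rotation at each built-in end:
  4.667 M_A + 2.333 M_C = 2933
  2.333 M_A + 4.667 M_C = 2352
Solving the pair gives M_A = 502.1 kN·m and M_C = 252.9 kN·m (hogging).

M_C = 252.9 kN·m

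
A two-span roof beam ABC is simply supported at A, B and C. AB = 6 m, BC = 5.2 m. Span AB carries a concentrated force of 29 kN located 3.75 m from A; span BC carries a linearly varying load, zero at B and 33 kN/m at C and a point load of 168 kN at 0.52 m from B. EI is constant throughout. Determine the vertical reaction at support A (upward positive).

R_A = -1.891 kN

Take M_B as the redundant. Released structure: two simple spans AB and BC with a hinge at B.
End slopes at the hinge B, treating each span as simply supported:
  span AB: point load 29 at a = 3.75: Pab(L + a)/(6LEI) = 66.27/EI
  span BC: triangular load, peak 33: 7w₀L³/(360EI) = 90.22/EI
  span BC: point load 168 at a = 0.52: Pab(L + b)/(6LEI) = 129.5/EI
  relative rotation θ_0 = (66.27 + 219.7)/EI = 286/EI
A unit hogging moment at B produces rotation L₁/(3EI) + L₂/(3EI) = 3.733/EI.
Slope continuity at B: θ_0 = M_B·3.733/EI, so M_B = 286/3.733 = 76.6 kN·m (hogging).
Span AB, ΣM about A with M_B applied at B: R_B^{AB}·6 = 108.8 + 76.6, so R_B^{AB} = 30.89 kN and R_A = 29 − 30.89 = -1.891 kN.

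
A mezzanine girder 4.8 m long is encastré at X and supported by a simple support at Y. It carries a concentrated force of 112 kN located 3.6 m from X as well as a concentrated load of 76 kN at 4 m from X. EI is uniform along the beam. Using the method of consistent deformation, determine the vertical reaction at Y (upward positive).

R_Y = 128.1 kN

Choose R_Y as the redundant. The primary structure is the cantilever fixed at X.
Deflection at Y on the released cantilever, summing each load's contribution:
  point load 112 at a = 3.6: Pa²(3L − a)/(6EI) = 2613/EI
  point load 76 at a = 4: Pa²(3L − a)/(6EI) = 2108/EI
  δ_0 = 4720/EI
Flexibility coefficient — unit upward force at Y: δ_{YY} = L³/(3EI) = 36.86/EI.
Compatibility at Y: δ_0 − R_Y·δ_{YY} = 0, so R_Y = 4720/36.86 = 128.1 kN.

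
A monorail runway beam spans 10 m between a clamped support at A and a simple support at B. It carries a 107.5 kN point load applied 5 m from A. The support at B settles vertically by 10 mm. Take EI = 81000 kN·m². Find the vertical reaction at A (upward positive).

R_A = 76.34 kN

Choose R_B as the redundant. The primary structure is the cantilever fixed at A.
Primary-structure tip deflection at B by superposition:
  point load 107.5 at a = 5: Pa²(3L − a)/(6EI) = 11198/EI
Tip deflection under a unit load at B: L³/(3EI) = 333.3/EI.
With EI = 81000 kN·m²: δ_0 = 0.13825 m and δ_{BB} = 0.004115 m/kN.
Compatibility — the beam at B must follow the support down by 0.01 m: δ_0 − R_B·δ_{BB} = 0.01, so R_B = (0.13825 − 0.01)/0.004115 = 31.16 kN.
Vertical equilibrium: R_A = ΣP − R_B = 107.5 − 31.16 = 76.34 kN.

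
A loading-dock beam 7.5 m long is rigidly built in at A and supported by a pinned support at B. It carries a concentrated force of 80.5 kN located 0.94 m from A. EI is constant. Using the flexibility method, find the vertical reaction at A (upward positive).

R_A = 78.68 kN

Remove the prop at B; the released (primary) structure is a cantilever built in at A.
Deflection at B on the released cantilever, summing each load's contribution:
  point load 80.5 at a = 0.94: Pa²(3L − a)/(6EI) = 255.6/EI
Flexibility coefficient — unit upward force at B: δ_{BB} = L³/(3EI) = 140.6/EI.
Compatibility at B: δ_0 − R_B·δ_{BB} = 0, so R_B = 255.6/140.6 = 1.818 kN.
Vertical equilibrium: R_A = ΣP − R_B = 80.5 − 1.818 = 78.68 kN.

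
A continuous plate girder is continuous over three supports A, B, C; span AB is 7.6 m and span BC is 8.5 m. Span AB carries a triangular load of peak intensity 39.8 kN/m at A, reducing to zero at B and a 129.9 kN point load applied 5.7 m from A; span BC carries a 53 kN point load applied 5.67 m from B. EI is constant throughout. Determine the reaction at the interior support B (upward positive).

R_B = 209.1 kN

Insert a hinge at B; M_B is the redundant, and each span becomes simply supported.
End slopes at the hinge B, treating each span as simply supported:
  span AB: triangular load, peak 39.8: 7w₀L³/(360EI) = 339.7/EI
  span AB: point load 129.9 at a = 5.7: Pab(L + a)/(6LEI) = 410.3/EI
  span BC: point load 53 at a = 5.67: Pab(L + b)/(6LEI) = 188.9/EI
  relative rotation θ_0 = (750 + 188.9)/EI = 939/EI
A unit hogging moment at B produces rotation L₁/(3EI) + L₂/(3EI) = 5.367/EI.
Slope continuity at B: θ_0 = M_B·5.367/EI, so M_B = 939/5.367 = 175 kN·m (hogging).
Span AB, ΣM about A with M_B applied at B: R_B^{AB}·7.6 = 1124 + 175, so R_B^{AB} = 170.9 kN and R_A = 281.1 − 170.9 = 110.3 kN.
Span BC, ΣM about C: R_B^{BC}·8.5 = 150 + 175, so R_B^{BC} = 38.23 kN and R_C = 53 − 38.23 = 14.77 kN.
R_B = 170.9 + 38.23 = 209.1 kN.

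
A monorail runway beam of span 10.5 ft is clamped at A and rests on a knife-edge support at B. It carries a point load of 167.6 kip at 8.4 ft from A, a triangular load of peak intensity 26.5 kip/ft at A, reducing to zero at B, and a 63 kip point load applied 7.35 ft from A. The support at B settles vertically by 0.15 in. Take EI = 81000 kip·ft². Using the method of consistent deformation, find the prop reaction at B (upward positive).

Choose R_B as the redundant. The primary structure is the cantilever fixed at A.
Deflection at B on the released cantilever, summing each load's contribution:
  point load 167.6 at a = 8.4: Pa²(3L − a)/(6EI) = 45530/EI
  triangular load, peak 26.5 at the fixed end: w₀L⁴/(30EI) = 10737/EI
  point load 63 at a = 7.35: Pa²(3L − a)/(6EI) = 13699/EI
  δ_0 = 69965/EI
Flexibility coefficient — unit upward force at B: δ_{BB} = L³/(3EI) = 385.9/EI.
With EI = 81000 kip·ft²: δ_0 = 0.86377 ft and δ_{BB} = 0.004764 ft/kip.
Compatibility — the beam at B must follow the support down by 0.0125 ft: δ_0 − R_B·δ_{BB} = 0.0125, so R_B = (0.86377 − 0.0125)/0.004764 = 178.7 kip.

R_B = 178.7 kip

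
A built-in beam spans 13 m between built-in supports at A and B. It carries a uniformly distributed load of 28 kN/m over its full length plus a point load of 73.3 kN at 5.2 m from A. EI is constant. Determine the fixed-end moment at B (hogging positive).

Release both end moments; the primary structure is a simply-supported span AB with redundants M_A and M_B.
On the primary (simply-supported) span, the end slopes from the loading are:
  at A: UDL 28: wL³/(24EI) = 2563/EI
  at B: UDL 28: wL³/(24EI) = 2563/EI
  at A: point load 73.3 at a = 5.2: Pab(L + b)/(6LEI) = 792.8/EI
  at B: point load 73.3 at a = 5.2: Pab(L + a)/(6LEI) = 693.7/EI
  θ_A0 = 3356/EI,  θ_B0 = 3257/EI
Flexibility coefficients: a unit moment at one end gives L/(3EI) there and L/(6EI) at the far end, so f₁₁ = f₂₂ = 4.333/EI and f₁₂ = f₂₁ = 2.167/EI.
Compatibility — zero rotation at each built-in end:
  4.333 M_A + 2.167 M_B = 3356
  2.167 M_A + 4.333 M_B = 3257
Solving the pair gives M_A = 531.6 kN·m and M_B = 485.8 kN·m (hogging).

M_B = 485.8 kN·m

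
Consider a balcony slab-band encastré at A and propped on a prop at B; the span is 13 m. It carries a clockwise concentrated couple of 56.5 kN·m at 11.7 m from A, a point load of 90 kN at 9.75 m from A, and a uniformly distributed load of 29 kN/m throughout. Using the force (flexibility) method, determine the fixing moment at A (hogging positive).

Take the reaction at B as the redundant and release it; the primary structure is a cantilever fixed at A.
Deflection at B on the released cantilever, summing each load's contribution:
  clockwise couple 56.5 at a = 11.7: M₀a(2L − a)/(2EI) = 4727/EI
  point load 90 at a = 9.75: Pa²(3L − a)/(6EI) = 41709/EI
  UDL 29: wL⁴/(8EI) = 103534/EI
  δ_0 = 149969/EI
Tip deflection under a unit load at B: L³/(3EI) = 732.3/EI.
The prop prevents deflection at B: R_B = δ_0/δ_{BB} = 149969/732.3 = 204.8 kN.
Moment equilibrium about A: M_A = Σ(load moments about A) − R_B·L = 3384 − 204.8×13 = 722.3 kN·m.

M_A = 722.3 kN·m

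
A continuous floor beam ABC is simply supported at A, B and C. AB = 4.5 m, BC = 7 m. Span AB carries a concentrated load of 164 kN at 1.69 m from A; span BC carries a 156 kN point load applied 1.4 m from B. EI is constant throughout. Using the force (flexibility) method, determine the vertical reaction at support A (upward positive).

Insert a hinge at B; M_B is the redundant, and each span becomes simply supported.
Rotations at B on the released spans (each span's end-slope, ×1/EI):
  span AB: point load 164 at a = 1.69: Pab(L + a)/(6LEI) = 178.6/EI
  span BC: point load 156 at a = 1.4: Pab(L + b)/(6LEI) = 366.9/EI
  relative rotation θ_0 = (178.6 + 366.9)/EI = 545.5/EI
A unit hogging moment at B produces rotation L₁/(3EI) + L₂/(3EI) = 3.833/EI.
Slope continuity at B: θ_0 = M_B·3.833/EI, so M_B = 545.5/3.833 = 142.3 kN·m (hogging).
Span AB, ΣM about A with M_B applied at B: R_B^{AB}·4.5 = 277.2 + 142.3, so R_B^{AB} = 93.21 kN and R_A = 164 − 93.21 = 70.79 kN.

R_A = 70.79 kN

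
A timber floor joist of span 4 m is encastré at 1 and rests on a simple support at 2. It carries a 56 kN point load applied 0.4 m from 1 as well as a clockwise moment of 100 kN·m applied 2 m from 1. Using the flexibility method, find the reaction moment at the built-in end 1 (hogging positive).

Release the roller at 2. Primary structure: cantilever fixed at 1.
Deflection at 2 on the released cantilever, summing each load's contribution:
  point load 56 at a = 0.4: Pa²(3L − a)/(6EI) = 17.32/EI
  clockwise couple 100 at a = 2: M₀a(2L − a)/(2EI) = 600/EI
  δ_0 = 617.3/EI
Tip deflection under a unit load at 2: L³/(3EI) = 21.33/EI.
Compatibility at 2: δ_0 − R_2·δ_{22} = 0, so R_2 = 617.3/21.33 = 28.94 kN.
Moment equilibrium about 1: M_1 = Σ(load moments about 1) − R_2·L = 122.4 − 28.94×4 = 6.652 kN·m.

M_1 = 6.652 kN·m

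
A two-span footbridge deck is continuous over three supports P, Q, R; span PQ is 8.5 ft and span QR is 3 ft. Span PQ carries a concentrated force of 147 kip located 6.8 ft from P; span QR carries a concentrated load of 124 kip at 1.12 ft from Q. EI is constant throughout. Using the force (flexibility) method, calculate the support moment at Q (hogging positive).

M_Q = 151.5 kip·ft

Release continuity at Q by inserting a hinge; the redundant is the internal moment M_Q. The primary structure is two simply-supported spans PQ and QR.
Rotations at Q on the released spans (each span's end-slope, ×1/EI):
  span PQ: point load 147 at a = 6.8: Pab(L + a)/(6LEI) = 509.8/EI
  span QR: point load 124 at a = 1.12: Pab(L + b)/(6LEI) = 70.79/EI
  relative rotation θ_0 = (509.8 + 70.79)/EI = 580.6/EI
A unit hogging moment at Q produces rotation L₁/(3EI) + L₂/(3EI) = 3.833/EI.
Compatibility: M_Q·(L₁+L₂)/(3EI) = θ_0, giving M_Q = 151.5 kip·ft (hogging).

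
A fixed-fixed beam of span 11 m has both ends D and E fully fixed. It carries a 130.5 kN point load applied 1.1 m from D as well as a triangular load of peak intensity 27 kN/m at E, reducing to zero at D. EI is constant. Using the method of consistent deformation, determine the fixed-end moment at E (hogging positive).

Release both end moments; the primary structure is a simply-supported span DE with redundants M_D and M_E.
End rotations of the released simple span under the applied load (×1/EI):
  at D: point load 130.5 at a = 1.1: Pab(L + b)/(6LEI) = 450/EI
  at E: point load 130.5 at a = 1.1: Pab(L + a)/(6LEI) = 260.5/EI
  at D: triangular load, peak 27: 7w₀L³/(360EI) = 698.8/EI
  at E: triangular load, peak 27: w₀L³/(45EI) = 798.6/EI
  θ_D0 = 1149/EI,  θ_E0 = 1059/EI
Flexibility coefficients: a unit moment at one end gives L/(3EI) there and L/(6EI) at the far end, so f₁₁ = f₂₂ = 3.667/EI and f₁₂ = f₂₁ = 1.833/EI.
Compatibility — zero rotation at each built-in end:
  3.667 M_D + 1.833 M_E = 1149
  1.833 M_D + 3.667 M_E = 1059
Solving the pair gives M_D = 225.2 kN·m and M_E = 176.3 kN·m (hogging).

M_E = 176.3 kN·m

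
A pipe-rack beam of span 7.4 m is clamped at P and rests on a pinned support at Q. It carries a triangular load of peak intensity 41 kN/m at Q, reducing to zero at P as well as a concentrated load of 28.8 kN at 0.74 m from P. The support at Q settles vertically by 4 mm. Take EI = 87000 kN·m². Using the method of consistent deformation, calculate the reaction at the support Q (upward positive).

Choose R_Q as the redundant. The primary structure is the cantilever fixed at P.
Deflection at Q on the released cantilever, summing each load's contribution:
  triangular load, peak 41 at the free end: 11w₀L⁴/(120EI) = 11270/EI
  point load 28.8 at a = 0.74: Pa²(3L − a)/(6EI) = 56.41/EI
  δ_0 = 11326/EI
Tip deflection under a unit load at Q: L³/(3EI) = 135.1/EI.
With EI = 87000 kN·m²: δ_0 = 0.13019 m and δ_{QQ} = 0.001553 m/kN.
Compatibility — the beam at Q must follow the support down by 0.004 m: δ_0 − R_Q·δ_{QQ} = 0.004, so R_Q = (0.13019 − 0.004)/0.001553 = 81.28 kN.

R_Q = 81.28 kN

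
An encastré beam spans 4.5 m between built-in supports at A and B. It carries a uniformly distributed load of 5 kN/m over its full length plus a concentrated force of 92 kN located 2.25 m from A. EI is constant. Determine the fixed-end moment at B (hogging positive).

M_B = 60.19 kN·m

Release both end moments; the primary structure is a simply-supported span AB with redundants M_A and M_B.
On the primary (simply-supported) span, the end slopes from the loading are:
  at A: UDL 5: wL³/(24EI) = 18.98/EI
  at B: UDL 5: wL³/(24EI) = 18.98/EI
  at A: point load 92 at a = 2.25: Pab(L + b)/(6LEI) = 116.4/EI
  at B: point load 92 at a = 2.25: Pab(L + a)/(6LEI) = 116.4/EI
  θ_A0 = 135.4/EI,  θ_B0 = 135.4/EI
Flexibility coefficients: a unit moment at one end gives L/(3EI) there and L/(6EI) at the far end, so f₁₁ = f₂₂ = 1.5/EI and f₁₂ = f₂₁ = 0.75/EI.
Compatibility — zero rotation at each built-in end:
  1.5 M_A + 0.75 M_B = 135.4
  0.75 M_A + 1.5 M_B = 135.4
Solving the pair gives M_A = 60.19 kN·m and M_B = 60.19 kN·m (hogging).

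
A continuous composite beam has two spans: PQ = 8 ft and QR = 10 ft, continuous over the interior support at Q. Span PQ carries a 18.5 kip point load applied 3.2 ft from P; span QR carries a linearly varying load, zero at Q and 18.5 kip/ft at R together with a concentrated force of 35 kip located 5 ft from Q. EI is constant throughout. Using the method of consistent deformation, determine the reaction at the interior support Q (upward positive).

Take M_Q as the redundant. Released structure: two simple spans PQ and QR with a hinge at Q.
Rotations at Q on the released spans (each span's end-slope, ×1/EI):
  span PQ: point load 18.5 at a = 3.2: Pab(L + a)/(6LEI) = 66.3/EI
  span QR: triangular load, peak 18.5: 7w₀L³/(360EI) = 359.7/EI
  span QR: point load 35 at a = 5: Pab(L + b)/(6LEI) = 218.8/EI
  relative rotation θ_0 = (66.3 + 578.5)/EI = 644.8/EI
A unit hogging moment at Q produces rotation L₁/(3EI) + L₂/(3EI) = 6/EI.
Slope continuity at Q: θ_0 = M_Q·6/EI, so M_Q = 644.8/6 = 107.5 kip·ft (hogging).
Span PQ, ΣM about P with M_Q applied at Q: R_Q^{PQ}·8 = 59.2 + 107.5, so R_Q^{PQ} = 20.83 kip and R_P = 18.5 − 20.83 = -2.333 kip.
Span QR, ΣM about R: R_Q^{QR}·10 = 483.3 + 107.5, so R_Q^{QR} = 59.08 kip and R_R = 127.5 − 59.08 = 68.42 kip.
R_Q = 20.83 + 59.08 = 79.91 kip.

R_Q = 79.91 kip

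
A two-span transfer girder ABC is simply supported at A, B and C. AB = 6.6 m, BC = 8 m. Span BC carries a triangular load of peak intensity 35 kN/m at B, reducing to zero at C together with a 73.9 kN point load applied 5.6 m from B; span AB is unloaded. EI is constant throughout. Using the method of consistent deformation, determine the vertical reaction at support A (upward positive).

R_A = -19.1 kN

Insert a hinge at B; M_B is the redundant, and each span becomes simply supported.
Rotations at B on the released spans (each span's end-slope, ×1/EI):
  span BC: triangular load, peak 35: w₀L³/(45EI) = 398.2/EI
  span BC: point load 73.9 at a = 5.6: Pab(L + b)/(6LEI) = 215.2/EI
  relative rotation θ_0 = (0 + 613.4)/EI = 613.4/EI
A unit hogging moment at B produces rotation L₁/(3EI) + L₂/(3EI) = 4.867/EI.
Compatibility: M_B·(L₁+L₂)/(3EI) = θ_0, giving M_B = 126 kN·m (hogging).
Span AB, ΣM about A with M_B applied at B: R_B^{AB}·6.6 = 0 + 126, so R_B^{AB} = 19.1 kN and R_A = 0 − 19.1 = -19.1 kN.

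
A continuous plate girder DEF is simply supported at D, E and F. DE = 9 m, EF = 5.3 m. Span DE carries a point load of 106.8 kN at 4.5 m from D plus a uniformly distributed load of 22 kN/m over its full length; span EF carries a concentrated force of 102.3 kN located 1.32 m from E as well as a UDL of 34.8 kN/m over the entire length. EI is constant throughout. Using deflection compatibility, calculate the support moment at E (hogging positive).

M_E = 331.8 kN·m

Take M_E as the redundant. Released structure: two simple spans DE and EF with a hinge at E.
End slopes at the hinge E, treating each span as simply supported:
  span DE: point load 106.8 at a = 4.5: Pab(L + a)/(6LEI) = 540.7/EI
  span DE: UDL 22: wL³/(24EI) = 668.2/EI
  span EF: point load 102.3 at a = 1.32: Pab(L + b)/(6LEI) = 156.8/EI
  span EF: UDL 34.8: wL³/(24EI) = 215.9/EI
  relative rotation θ_0 = (1209 + 372.7)/EI = 1582/EI
A unit hogging moment at E produces rotation L₁/(3EI) + L₂/(3EI) = 4.767/EI.
Compatibility: M_E·(L₁+L₂)/(3EI) = θ_0, giving M_E = 331.8 kN·m (hogging).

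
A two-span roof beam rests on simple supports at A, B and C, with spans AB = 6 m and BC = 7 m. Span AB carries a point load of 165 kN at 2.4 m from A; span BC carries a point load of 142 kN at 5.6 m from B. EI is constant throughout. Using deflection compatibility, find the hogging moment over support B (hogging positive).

Release continuity at B by inserting a hinge; the redundant is the internal moment M_B. The primary structure is two simply-supported spans AB and BC.
End slopes at the hinge B, treating each span as simply supported:
  span AB: point load 165 at a = 2.4: Pab(L + a)/(6LEI) = 332.6/EI
  span BC: point load 142 at a = 5.6: Pab(L + b)/(6LEI) = 222.7/EI
  relative rotation θ_0 = (332.6 + 222.7)/EI = 555.3/EI
A unit hogging moment at B produces rotation L₁/(3EI) + L₂/(3EI) = 4.333/EI.
Slope continuity at B: θ_0 = M_B·4.333/EI, so M_B = 555.3/4.333 = 128.1 kN·m (hogging).

M_B = 128.1 kN·m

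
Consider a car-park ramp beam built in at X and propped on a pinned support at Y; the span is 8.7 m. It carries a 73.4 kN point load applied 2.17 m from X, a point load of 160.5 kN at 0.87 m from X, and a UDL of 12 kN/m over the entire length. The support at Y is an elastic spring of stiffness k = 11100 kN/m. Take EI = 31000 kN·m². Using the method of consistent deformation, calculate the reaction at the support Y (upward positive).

R_Y = 47.16 kN

Remove the prop at Y; the released (primary) structure is a cantilever built in at X.
Primary-structure tip deflection at Y by superposition:
  point load 73.4 at a = 2.17: Pa²(3L − a)/(6EI) = 1379/EI
  point load 160.5 at a = 0.87: Pa²(3L − a)/(6EI) = 510.8/EI
  UDL 12: wL⁴/(8EI) = 8593/EI
  δ_0 = 10483/EI
Tip deflection under a unit load at Y: L³/(3EI) = 219.5/EI.
With EI = 31000 kN·m²: δ_0 = 0.33815 m and δ_{YY} = 0.007081 m/kN.
Compatibility — the spring shortens by R_Y/k under the reaction it provides: δ_0 − R_Y·δ_{YY} = R_Y/k. With 1/k = 0.00009 m/kN, R_Y = δ_0 / (δ_{YY} + 1/k) = 0.33815 / (0.007081 + 0.00009) = 47.16 kN.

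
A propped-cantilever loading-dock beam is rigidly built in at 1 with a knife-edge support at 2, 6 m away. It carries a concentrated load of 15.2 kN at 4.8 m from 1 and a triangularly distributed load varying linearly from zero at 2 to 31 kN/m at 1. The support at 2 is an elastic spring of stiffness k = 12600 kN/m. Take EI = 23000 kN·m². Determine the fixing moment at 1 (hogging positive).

Remove the prop at 2; the released (primary) structure is a cantilever built in at 1.
Primary-structure tip deflection at 2 by superposition:
  point load 15.2 at a = 4.8: Pa²(3L − a)/(6EI) = 770.5/EI
  triangular load, peak 31 at the fixed end: w₀L⁴/(30EI) = 1339/EI
  δ_0 = 2110/EI
Flexibility coefficient — unit upward force at 2: δ_{22} = L³/(3EI) = 72/EI.
With EI = 23000 kN·m²: δ_0 = 0.091724 m and δ_{22} = 0.00313 m/kN.
Compatibility — the spring shortens by R_2/k under the reaction it provides: δ_0 − R_2·δ_{22} = R_2/k. With 1/k = 0.000079 m/kN, R_2 = δ_0 / (δ_{22} + 1/k) = 0.091724 / (0.00313 + 0.000079) = 28.58 kN.
Moment equilibrium about 1: M_1 = Σ(load moments about 1) − R_2·L = 259 − 28.58×6 = 87.5 kN·m.

M_1 = 87.5 kN·m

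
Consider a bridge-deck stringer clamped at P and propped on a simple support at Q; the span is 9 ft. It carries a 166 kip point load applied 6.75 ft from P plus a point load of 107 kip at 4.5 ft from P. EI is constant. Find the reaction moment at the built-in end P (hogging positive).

Choose R_Q as the redundant. The primary structure is the cantilever fixed at P.
Free-end deflection of the primary structure under the applied loading (downward +):
  point load 166 at a = 6.75: Pa²(3L − a)/(6EI) = 25526/EI
  point load 107 at a = 4.5: Pa²(3L − a)/(6EI) = 8125/EI
  δ_0 = 33652/EI
Tip deflection under a unit load at Q: L³/(3EI) = 243/EI.
Compatibility at Q: δ_0 − R_Q·δ_{QQ} = 0, so R_Q = 33652/243 = 138.5 kip.
Moment equilibrium about P: M_P = Σ(load moments about P) − R_Q·L = 1602 − 138.5×9 = 355.6 kip·ft.

M_P = 355.6 kip·ft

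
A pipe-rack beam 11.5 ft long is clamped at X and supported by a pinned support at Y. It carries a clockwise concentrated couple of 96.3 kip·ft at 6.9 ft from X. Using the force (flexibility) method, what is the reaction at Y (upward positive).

Choose R_Y as the redundant. The primary structure is the cantilever fixed at X.
Downward deflection at the released point Y due to the loads:
  clockwise couple 96.3 at a = 6.9: M₀a(2L − a)/(2EI) = 5349/EI
Tip deflection under a unit load at Y: L³/(3EI) = 507/EI.
The prop prevents deflection at Y: R_Y = δ_0/δ_{YY} = 5349/507 = 10.55 kip.

R_Y = 10.55 kip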